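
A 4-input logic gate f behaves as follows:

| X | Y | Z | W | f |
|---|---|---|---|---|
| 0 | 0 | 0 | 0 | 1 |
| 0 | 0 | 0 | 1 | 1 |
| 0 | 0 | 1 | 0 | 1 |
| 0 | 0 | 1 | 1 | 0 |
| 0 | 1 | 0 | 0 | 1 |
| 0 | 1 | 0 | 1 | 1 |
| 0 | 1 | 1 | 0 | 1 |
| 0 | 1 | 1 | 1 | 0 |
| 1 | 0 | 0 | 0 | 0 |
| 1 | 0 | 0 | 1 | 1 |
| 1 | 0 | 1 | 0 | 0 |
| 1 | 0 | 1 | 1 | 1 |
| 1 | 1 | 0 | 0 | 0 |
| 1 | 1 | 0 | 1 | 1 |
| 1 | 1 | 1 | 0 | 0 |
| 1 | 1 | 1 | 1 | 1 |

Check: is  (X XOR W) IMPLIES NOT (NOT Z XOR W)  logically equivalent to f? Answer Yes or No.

No

Check the formula against f row by row:
  X=0, Y=0, Z=0, W=0: formula gives 1, f = 1 ✓
  X=0, Y=0, Z=0, W=1: formula gives 1, f = 1 ✓
  X=0, Y=0, Z=1, W=0: formula gives 1, f = 1 ✓
  X=0, Y=0, Z=1, W=1: formula gives 0, f = 0 ✓
  …
  X=1, Y=0, Z=1, W=0: formula gives 1, but f = 0 ✗
Row (1,0,1,0) is a counterexample, so the formula is not equivalent to f.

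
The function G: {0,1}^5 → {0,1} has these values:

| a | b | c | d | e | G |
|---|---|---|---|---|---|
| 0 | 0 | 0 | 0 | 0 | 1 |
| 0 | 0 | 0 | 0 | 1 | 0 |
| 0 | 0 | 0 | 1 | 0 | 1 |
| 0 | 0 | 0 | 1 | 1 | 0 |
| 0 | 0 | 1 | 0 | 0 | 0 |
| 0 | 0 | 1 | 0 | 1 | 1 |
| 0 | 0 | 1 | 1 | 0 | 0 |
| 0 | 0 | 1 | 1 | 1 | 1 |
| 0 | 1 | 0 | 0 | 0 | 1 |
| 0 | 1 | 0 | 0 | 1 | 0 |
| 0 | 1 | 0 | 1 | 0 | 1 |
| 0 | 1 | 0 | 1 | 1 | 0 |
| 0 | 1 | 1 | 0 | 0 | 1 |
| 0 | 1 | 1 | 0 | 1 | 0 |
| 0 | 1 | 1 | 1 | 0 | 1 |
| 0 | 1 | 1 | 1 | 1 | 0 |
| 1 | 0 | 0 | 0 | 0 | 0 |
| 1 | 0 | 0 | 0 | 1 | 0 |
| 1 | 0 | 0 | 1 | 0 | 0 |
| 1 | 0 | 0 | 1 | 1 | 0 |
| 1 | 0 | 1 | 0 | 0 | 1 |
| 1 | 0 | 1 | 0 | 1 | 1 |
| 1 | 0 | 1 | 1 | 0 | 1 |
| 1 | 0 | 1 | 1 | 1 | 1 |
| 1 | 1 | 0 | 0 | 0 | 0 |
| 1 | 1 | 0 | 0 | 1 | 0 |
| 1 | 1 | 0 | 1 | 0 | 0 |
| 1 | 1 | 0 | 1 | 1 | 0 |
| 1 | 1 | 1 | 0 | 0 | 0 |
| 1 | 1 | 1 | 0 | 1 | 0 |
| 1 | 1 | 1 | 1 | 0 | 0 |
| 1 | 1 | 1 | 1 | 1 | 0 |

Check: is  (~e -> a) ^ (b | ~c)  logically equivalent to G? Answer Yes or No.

Yes

Test each input against both G and the formula:
  a=0, b=0, c=0, d=0, e=0: formula gives 1, G = 1 ✓
  a=0, b=0, c=0, d=0, e=1: formula gives 0, G = 0 ✓
  a=0, b=0, c=0, d=1, e=0: formula gives 1, G = 1 ✓
  a=0, b=0, c=0, d=1, e=1: formula gives 0, G = 0 ✓
  …and likewise for the remaining 28 rows.
All 32 rows match — the expression computes G exactly.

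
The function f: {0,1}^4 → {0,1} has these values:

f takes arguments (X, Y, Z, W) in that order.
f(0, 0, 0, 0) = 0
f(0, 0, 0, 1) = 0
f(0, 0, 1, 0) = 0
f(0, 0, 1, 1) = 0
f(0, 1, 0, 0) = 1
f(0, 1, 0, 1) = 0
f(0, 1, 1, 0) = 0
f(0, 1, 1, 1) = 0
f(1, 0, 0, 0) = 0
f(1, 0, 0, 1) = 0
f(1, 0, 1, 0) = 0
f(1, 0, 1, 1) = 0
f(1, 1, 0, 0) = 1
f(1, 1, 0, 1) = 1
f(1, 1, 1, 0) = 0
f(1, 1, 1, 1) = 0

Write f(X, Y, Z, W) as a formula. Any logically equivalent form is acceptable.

f(X, Y, Z, W) = ((((NOT X AND Y) AND NOT Z) AND NOT W) OR (((X AND Y) AND NOT Z) AND NOT W)) OR (((X AND Y) AND NOT Z) AND W)

Collect the rows where f=1 — (0,1,0,0), (1,1,0,0), (1,1,0,1) — and write one minterm per row: ¬X·Y·¬Z·¬W, X·Y·¬Z·¬W, X·Y·¬Z·W. Their union (logical OR) reproduces the table exactly.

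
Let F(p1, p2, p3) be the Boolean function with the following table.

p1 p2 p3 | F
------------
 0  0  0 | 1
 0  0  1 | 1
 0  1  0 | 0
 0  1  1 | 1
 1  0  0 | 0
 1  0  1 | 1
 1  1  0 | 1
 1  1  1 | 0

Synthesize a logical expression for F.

F(p1, p2, p3) = ~((((~p1 & p2) & ~p3) | ((p1 & ~p2) & ~p3)) | ((p1 & p2) & p3))

The 0-rows are (0,1,0), (1,0,0), (1,1,1). Take each as a conjunction (¬p1·p2·¬p3, p1·¬p2·¬p3, p1·p2·p3), form their disjunction, and complement — that gives a formula that is 1 everywhere F is.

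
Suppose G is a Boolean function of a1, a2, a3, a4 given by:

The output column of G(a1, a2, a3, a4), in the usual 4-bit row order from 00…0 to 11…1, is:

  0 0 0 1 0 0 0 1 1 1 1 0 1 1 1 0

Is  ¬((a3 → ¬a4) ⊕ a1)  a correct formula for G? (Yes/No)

Yes

Test each input against both G and the formula:
  a1=0, a2=0, a3=0, a4=0: formula gives 0, G = 0 ✓
  a1=0, a2=0, a3=0, a4=1: formula gives 0, G = 0 ✓
  a1=0, a2=0, a3=1, a4=0: formula gives 0, G = 0 ✓
  a1=0, a2=0, a3=1, a4=1: formula gives 1, G = 1 ✓
  … (the remaining 12 rows also agree.)
No disagreement on any input; they are logically equivalent.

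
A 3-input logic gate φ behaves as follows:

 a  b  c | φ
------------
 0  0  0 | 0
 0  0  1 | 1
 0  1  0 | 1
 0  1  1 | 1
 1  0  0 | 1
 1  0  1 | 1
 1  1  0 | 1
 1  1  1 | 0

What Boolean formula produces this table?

φ(a, b, c) = NOT (((NOT a AND NOT b) AND NOT c) OR ((a AND b) AND c))

φ is 0 on only 2 rows — (0,0,0), (1,1,1). Writing each as a minterm (¬a·¬b·¬c, a·b·c) and OR-ing them characterizes exactly where φ=0, so φ is the negation of that disjunction.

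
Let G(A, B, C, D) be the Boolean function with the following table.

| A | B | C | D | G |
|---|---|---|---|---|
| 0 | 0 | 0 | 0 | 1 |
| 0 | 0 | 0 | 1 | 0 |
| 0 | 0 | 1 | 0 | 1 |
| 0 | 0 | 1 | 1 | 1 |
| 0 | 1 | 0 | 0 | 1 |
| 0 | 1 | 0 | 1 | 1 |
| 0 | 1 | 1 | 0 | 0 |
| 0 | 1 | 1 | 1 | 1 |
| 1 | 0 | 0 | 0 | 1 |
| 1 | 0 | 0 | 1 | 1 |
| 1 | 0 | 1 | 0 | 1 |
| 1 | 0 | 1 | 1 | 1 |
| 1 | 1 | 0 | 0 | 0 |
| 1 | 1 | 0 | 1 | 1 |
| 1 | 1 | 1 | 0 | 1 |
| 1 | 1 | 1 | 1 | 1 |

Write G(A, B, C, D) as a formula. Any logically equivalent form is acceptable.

G is 0 on only 3 rows — (0,0,0,1), (0,1,1,0), (1,1,0,0). Writing each as a minterm (¬A·¬B·¬C·D, ¬A·B·C·¬D, A·B·¬C·¬D) and OR-ing them characterizes exactly where G=0, so G is the negation of that disjunction.

G(A, B, C, D) = NOT (((((NOT A AND NOT B) AND NOT C) AND D) OR (((NOT A AND B) AND C) AND NOT D)) OR (((A AND B) AND NOT C) AND NOT D))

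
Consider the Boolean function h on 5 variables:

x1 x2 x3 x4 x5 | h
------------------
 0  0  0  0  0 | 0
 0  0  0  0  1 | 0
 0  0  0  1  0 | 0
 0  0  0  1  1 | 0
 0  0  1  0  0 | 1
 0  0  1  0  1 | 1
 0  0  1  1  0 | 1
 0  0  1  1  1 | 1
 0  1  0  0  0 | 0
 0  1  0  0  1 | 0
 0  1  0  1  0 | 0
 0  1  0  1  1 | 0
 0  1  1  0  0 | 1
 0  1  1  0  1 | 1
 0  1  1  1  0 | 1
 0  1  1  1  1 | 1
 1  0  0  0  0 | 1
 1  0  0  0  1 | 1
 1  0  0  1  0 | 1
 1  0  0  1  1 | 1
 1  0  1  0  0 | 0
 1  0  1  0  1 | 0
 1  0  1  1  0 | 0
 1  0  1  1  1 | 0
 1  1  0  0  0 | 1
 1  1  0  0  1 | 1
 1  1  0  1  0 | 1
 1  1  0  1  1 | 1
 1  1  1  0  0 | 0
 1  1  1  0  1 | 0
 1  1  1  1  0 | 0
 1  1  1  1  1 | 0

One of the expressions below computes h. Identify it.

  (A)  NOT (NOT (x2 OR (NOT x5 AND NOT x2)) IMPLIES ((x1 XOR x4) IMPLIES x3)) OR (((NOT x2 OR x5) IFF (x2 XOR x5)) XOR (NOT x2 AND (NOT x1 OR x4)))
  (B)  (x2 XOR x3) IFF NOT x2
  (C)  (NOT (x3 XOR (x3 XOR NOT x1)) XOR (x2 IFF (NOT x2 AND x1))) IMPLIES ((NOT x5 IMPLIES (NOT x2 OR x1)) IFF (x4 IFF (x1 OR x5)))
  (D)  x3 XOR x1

(A) fails at (0,0,0,0,0): the formula yields 1, h is 0.
(B) fails at (1,0,0,0,0): the formula yields 0, h is 1.
(C) fails at (0,0,0,0,0): the formula yields 1, h is 0.
Only (D) survives; checking it on all 32 rows confirms it matches h.

D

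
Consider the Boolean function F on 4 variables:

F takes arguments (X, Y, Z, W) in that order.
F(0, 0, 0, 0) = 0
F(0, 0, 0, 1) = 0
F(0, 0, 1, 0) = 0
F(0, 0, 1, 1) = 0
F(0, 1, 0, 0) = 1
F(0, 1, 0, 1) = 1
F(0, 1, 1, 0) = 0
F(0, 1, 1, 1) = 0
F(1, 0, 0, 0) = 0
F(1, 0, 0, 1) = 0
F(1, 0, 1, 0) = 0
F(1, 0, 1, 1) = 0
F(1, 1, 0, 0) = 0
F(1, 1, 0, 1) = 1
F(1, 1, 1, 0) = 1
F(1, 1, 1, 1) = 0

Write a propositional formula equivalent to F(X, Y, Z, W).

F=1 on 4 inputs: (0,1,0,0), (0,1,0,1), (1,1,0,1), (1,1,1,0). Reading each as a conjunction of literals (¬X·Y·¬Z·¬W, ¬X·Y·¬Z·W, X·Y·¬Z·W, X·Y·Z·¬W) and taking the OR gives the canonical DNF.

F(X, Y, Z, W) = (((((~X & Y) & ~Z) & ~W) | (((~X & Y) & ~Z) & W)) | (((X & Y) & ~Z) & W)) | (((X & Y) & Z) & ~W)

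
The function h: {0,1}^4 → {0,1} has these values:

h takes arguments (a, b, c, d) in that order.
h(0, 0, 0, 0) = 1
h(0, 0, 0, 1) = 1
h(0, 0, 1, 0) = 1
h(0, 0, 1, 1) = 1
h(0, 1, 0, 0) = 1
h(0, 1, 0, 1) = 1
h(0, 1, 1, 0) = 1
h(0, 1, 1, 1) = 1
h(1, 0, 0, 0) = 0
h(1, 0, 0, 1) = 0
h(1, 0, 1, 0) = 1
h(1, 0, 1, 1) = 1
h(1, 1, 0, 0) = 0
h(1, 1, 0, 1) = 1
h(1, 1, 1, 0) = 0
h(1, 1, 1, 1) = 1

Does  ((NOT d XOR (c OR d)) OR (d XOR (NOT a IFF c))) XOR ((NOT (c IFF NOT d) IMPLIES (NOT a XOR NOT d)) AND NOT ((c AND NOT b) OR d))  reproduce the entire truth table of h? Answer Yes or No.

No

Check the formula against h row by row:
  a=0, b=0, c=0, d=0: formula gives 1, h = 1 ✓
  a=0, b=0, c=0, d=1: formula gives 1, h = 1 ✓
  a=0, b=0, c=1, d=0: formula gives 1, h = 1 ✓
  a=0, b=0, c=1, d=1: formula gives 1, h = 1 ✓
  …
  a=0, b=1, c=1, d=0: formula gives 0, but h = 1 ✗
A single disagreement suffices: at (0,1,1,0) they differ, so the formula does not compute h.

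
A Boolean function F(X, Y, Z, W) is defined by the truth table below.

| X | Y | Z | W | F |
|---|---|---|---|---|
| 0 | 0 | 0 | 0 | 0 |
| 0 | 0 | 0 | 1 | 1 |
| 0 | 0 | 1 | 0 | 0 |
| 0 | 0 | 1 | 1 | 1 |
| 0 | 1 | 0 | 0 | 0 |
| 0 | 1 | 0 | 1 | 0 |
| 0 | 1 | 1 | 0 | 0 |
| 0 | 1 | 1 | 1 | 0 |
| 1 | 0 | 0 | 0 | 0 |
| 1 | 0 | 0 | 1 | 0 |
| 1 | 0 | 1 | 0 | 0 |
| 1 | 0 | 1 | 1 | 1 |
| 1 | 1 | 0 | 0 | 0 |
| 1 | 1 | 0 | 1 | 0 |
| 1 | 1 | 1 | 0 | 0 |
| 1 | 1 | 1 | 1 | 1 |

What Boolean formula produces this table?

F(X, Y, Z, W) = (((((X' · Y') · Z') · W) + (((X' · Y') · Z) · W)) + (((X · Y') · Z) · W)) + (((X · Y) · Z) · W)

F=1 on 4 inputs: (0,0,0,1), (0,0,1,1), (1,0,1,1), (1,1,1,1). Reading each as a conjunction of literals (¬X·¬Y·¬Z·W, ¬X·¬Y·Z·W, X·¬Y·Z·W, X·Y·Z·W) and taking the OR gives the canonical DNF.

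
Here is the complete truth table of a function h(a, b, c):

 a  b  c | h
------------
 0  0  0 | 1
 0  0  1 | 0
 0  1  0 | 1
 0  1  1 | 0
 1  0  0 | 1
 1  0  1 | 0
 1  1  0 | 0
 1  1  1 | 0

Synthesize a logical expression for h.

h=1 on 3 inputs: (0,0,0), (0,1,0), (1,0,0). Reading each as a conjunction of literals (¬a·¬b·¬c, ¬a·b·¬c, a·¬b·¬c) and taking the OR gives the canonical DNF.

h(a, b, c) = (((¬a ∧ ¬b) ∧ ¬c) ∨ ((¬a ∧ b) ∧ ¬c)) ∨ ((a ∧ ¬b) ∧ ¬c)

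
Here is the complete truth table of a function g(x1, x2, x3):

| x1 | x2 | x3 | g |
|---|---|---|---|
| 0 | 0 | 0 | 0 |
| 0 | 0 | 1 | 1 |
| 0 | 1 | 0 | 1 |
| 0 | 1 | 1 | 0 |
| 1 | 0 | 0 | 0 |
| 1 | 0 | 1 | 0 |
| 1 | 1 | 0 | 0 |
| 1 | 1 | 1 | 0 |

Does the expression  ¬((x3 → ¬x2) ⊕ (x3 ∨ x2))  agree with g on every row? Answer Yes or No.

No

Check the formula against g row by row:
  x1=0, x2=0, x3=0: formula gives 0, g = 0 ✓
  x1=0, x2=0, x3=1: formula gives 1, g = 1 ✓
  x1=0, x2=1, x3=0: formula gives 1, g = 1 ✓
  x1=0, x2=1, x3=1: formula gives 0, g = 0 ✓
  x1=1, x2=0, x3=0: formula gives 0, g = 0 ✓
  x1=1, x2=0, x3=1: formula gives 1, but g = 0 ✗
Row (1,0,1) is a counterexample, so the formula is not equivalent to g.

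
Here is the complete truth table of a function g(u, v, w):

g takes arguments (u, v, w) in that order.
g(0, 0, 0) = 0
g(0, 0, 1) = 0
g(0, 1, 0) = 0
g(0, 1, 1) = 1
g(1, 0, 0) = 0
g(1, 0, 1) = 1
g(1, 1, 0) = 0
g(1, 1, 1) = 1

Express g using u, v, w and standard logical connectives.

The 1-rows are (0,1,1), (1,0,1), (1,1,1). Each contributes one minterm — ¬u·v·w; u·¬v·w; u·v·w — and their disjunction is a sum-of-products form of g.

g(u, v, w) = (((NOT u AND v) AND w) OR ((u AND NOT v) AND w)) OR ((u AND v) AND w)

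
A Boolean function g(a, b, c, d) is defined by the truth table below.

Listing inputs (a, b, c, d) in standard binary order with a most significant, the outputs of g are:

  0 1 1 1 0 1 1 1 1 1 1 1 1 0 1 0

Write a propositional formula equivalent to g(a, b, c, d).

g(a, b, c, d) = ~((((((~a & ~b) & ~c) & ~d) | (((~a & b) & ~c) & ~d)) | (((a & b) & ~c) & d)) | (((a & b) & c) & d))

There are just 4 zero rows: (0,0,0,0), (0,1,0,0), (1,1,0,1), (1,1,1,1). Their minterms are ¬a·¬b·¬c·¬d, ¬a·b·¬c·¬d, a·b·¬c·d, a·b·c·d; the OR of those covers precisely the 0-outputs, and negating it yields g.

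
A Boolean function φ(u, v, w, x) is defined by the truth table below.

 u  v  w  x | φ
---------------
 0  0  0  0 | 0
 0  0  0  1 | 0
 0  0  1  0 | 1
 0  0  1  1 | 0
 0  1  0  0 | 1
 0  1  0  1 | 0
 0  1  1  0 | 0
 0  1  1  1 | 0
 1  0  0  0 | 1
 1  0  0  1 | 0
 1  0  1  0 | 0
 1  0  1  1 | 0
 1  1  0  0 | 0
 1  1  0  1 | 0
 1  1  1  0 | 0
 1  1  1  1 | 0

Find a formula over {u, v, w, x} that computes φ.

φ=1 on 3 inputs: (0,0,1,0), (0,1,0,0), (1,0,0,0). Reading each as a conjunction of literals (¬u·¬v·w·¬x, ¬u·v·¬w·¬x, u·¬v·¬w·¬x) and taking the OR gives the canonical DNF.

φ(u, v, w, x) = ((((NOT u AND NOT v) AND w) AND NOT x) OR (((NOT u AND v) AND NOT w) AND NOT x)) OR (((u AND NOT v) AND NOT w) AND NOT x)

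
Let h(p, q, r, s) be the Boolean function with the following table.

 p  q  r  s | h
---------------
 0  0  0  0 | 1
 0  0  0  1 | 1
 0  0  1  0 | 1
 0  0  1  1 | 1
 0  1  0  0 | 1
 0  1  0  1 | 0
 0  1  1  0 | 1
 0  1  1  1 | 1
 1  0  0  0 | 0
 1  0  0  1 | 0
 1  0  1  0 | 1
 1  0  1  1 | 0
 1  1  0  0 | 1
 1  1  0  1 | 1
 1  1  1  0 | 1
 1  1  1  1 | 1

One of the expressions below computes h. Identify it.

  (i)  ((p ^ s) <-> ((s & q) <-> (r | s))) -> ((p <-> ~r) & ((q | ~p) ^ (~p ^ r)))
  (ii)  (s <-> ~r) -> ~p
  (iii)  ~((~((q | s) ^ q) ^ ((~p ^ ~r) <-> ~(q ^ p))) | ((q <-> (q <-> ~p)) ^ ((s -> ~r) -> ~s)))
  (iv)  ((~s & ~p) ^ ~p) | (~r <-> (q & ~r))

i

(ii) fails at (0,1,0,1): the formula yields 1, h is 0.
(iii) fails at (0,0,0,0): the formula yields 0, h is 1.
(iv) fails at (0,0,0,0): the formula yields 0, h is 1.
Only (i) survives; checking it on all 16 rows confirms it matches h.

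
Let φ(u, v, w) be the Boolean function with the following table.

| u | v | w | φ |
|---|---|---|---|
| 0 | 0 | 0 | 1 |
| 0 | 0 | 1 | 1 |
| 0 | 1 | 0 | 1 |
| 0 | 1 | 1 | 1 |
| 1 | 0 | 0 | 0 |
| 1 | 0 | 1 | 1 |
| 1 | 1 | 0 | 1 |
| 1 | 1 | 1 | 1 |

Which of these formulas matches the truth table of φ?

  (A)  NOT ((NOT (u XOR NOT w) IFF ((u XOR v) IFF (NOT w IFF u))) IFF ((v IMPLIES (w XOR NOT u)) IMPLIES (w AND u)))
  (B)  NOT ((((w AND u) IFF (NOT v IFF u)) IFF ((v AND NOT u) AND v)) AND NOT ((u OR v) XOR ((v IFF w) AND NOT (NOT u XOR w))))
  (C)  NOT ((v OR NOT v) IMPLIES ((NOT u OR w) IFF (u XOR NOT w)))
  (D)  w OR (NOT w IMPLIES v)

(A) disagrees with φ on (0,0,0) (formula → 0, table → 1); rule it out.
(C) disagrees with φ on (0,0,0) (formula → 0, table → 1); rule it out.
(D) disagrees with φ on (0,0,0) (formula → 0, table → 1); rule it out.
That leaves (B). Evaluating it on every row reproduces the table of φ exactly.

B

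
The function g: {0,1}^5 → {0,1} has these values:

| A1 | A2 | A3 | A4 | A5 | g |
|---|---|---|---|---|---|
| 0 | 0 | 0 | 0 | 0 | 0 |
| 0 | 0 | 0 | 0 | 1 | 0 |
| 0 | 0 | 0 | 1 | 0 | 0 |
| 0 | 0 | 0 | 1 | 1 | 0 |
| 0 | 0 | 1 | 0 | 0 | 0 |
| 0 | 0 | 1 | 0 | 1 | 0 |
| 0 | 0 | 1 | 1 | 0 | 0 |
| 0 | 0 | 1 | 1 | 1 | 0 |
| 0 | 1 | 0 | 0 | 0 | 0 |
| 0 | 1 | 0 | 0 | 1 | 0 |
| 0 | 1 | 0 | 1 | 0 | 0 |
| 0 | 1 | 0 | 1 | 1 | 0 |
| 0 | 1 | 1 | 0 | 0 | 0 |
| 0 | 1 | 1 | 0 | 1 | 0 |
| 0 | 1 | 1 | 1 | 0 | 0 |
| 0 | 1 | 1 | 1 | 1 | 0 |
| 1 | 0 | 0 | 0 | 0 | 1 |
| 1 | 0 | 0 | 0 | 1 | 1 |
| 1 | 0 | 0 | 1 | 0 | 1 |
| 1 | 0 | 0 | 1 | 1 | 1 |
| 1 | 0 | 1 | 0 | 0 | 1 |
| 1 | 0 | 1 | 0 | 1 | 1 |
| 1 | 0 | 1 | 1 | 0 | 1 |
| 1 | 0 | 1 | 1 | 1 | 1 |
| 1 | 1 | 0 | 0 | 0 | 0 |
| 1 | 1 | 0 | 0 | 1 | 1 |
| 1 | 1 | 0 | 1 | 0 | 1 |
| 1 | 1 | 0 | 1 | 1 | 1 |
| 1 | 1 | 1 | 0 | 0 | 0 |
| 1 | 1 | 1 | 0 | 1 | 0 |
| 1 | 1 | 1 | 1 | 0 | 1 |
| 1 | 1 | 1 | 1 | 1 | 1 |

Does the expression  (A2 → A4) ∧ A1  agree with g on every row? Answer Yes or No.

Evaluate (A2 → A4) ∧ A1 on each row and compare to g:
  A1=0, A2=0, A3=0, A4=0, A5=0: formula gives 0, g = 0 ✓
  A1=0, A2=0, A3=0, A4=0, A5=1: formula gives 0, g = 0 ✓
  A1=0, A2=0, A3=0, A4=1, A5=0: formula gives 0, g = 0 ✓
  A1=0, A2=0, A3=0, A4=1, A5=1: formula gives 0, g = 0 ✓
  …
  A1=1, A2=1, A3=0, A4=0, A5=1: formula gives 0, but g = 1 ✗
Since they disagree at (1,1,0,0,1), the expression is not a correct formula for g.

No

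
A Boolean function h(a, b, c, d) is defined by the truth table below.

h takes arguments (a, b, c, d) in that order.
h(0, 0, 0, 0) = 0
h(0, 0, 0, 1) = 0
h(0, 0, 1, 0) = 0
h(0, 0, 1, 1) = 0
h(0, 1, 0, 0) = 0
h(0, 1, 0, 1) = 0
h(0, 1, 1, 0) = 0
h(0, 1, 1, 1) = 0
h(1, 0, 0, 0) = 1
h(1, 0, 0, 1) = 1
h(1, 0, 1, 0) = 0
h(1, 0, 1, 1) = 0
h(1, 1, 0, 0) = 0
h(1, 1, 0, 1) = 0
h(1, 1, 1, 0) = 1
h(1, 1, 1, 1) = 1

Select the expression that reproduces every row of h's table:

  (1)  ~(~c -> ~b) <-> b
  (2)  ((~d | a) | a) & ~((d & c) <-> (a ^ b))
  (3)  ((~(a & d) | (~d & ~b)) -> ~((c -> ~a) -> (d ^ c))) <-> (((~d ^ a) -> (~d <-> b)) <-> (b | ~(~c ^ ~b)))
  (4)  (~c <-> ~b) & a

(1) disagrees with h on (0,0,0,0) (formula → 1, table → 0); rule it out.
(2) disagrees with h on (0,1,0,0) (formula → 1, table → 0); rule it out.
(3) disagrees with h on (0,1,0,0) (formula → 1, table → 0); rule it out.
That leaves (4). Evaluating it on every row reproduces the table of h exactly.

4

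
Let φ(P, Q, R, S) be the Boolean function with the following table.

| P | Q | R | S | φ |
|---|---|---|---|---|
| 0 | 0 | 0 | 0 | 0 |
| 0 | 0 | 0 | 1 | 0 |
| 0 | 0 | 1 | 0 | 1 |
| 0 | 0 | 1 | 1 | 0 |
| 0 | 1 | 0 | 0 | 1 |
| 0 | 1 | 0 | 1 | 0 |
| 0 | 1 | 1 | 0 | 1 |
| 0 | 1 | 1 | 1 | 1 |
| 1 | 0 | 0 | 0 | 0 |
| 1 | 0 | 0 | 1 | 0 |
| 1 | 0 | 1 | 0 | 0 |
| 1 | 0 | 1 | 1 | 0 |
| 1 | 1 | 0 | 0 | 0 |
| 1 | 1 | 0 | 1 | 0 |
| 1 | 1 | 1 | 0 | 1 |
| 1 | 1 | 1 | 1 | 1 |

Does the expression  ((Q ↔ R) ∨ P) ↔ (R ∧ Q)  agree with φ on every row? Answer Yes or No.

Test each input against both φ and the formula:
  P=0, Q=0, R=0, S=0: formula gives 0, φ = 0 ✓
  P=0, Q=0, R=0, S=1: formula gives 0, φ = 0 ✓
  P=0, Q=0, R=1, S=0: formula gives 1, φ = 1 ✓
  P=0, Q=0, R=1, S=1: formula gives 1, but φ = 0 ✗
Since they disagree at (0,0,1,1), the expression is not a correct formula for φ.

No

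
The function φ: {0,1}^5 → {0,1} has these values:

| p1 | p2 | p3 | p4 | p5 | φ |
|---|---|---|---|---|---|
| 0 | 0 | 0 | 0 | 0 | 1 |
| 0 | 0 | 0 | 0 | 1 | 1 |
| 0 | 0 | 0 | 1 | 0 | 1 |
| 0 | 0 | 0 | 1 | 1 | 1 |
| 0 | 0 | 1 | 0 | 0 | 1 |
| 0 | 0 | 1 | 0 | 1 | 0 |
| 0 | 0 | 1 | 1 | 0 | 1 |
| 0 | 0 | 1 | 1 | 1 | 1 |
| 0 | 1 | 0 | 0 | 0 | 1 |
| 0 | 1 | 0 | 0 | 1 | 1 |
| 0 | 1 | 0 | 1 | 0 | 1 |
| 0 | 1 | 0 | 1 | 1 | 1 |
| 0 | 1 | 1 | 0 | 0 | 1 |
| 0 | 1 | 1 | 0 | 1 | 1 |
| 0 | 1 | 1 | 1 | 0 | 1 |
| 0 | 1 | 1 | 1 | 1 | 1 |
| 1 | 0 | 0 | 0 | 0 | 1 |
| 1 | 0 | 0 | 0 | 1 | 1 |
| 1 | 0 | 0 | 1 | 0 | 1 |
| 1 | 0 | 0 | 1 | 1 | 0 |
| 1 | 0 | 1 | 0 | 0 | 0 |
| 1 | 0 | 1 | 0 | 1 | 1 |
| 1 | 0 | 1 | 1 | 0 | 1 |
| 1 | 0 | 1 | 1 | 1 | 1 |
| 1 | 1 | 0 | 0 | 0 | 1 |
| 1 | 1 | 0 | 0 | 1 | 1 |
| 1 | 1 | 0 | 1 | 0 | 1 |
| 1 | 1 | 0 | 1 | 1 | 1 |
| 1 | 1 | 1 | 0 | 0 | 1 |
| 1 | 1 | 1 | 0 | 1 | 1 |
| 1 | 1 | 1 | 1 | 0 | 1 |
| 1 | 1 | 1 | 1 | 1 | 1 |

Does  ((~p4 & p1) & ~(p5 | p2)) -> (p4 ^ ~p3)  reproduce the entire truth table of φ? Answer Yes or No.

No

Test each input against both φ and the formula:
  p1=0, p2=0, p3=0, p4=0, p5=0: formula gives 1, φ = 1 ✓
  p1=0, p2=0, p3=0, p4=0, p5=1: formula gives 1, φ = 1 ✓
  p1=0, p2=0, p3=0, p4=1, p5=0: formula gives 1, φ = 1 ✓
  p1=0, p2=0, p3=0, p4=1, p5=1: formula gives 1, φ = 1 ✓
  …
  p1=0, p2=0, p3=1, p4=0, p5=1: formula gives 1, but φ = 0 ✗
A single disagreement suffices: at (0,0,1,0,1) they differ, so the formula does not compute φ.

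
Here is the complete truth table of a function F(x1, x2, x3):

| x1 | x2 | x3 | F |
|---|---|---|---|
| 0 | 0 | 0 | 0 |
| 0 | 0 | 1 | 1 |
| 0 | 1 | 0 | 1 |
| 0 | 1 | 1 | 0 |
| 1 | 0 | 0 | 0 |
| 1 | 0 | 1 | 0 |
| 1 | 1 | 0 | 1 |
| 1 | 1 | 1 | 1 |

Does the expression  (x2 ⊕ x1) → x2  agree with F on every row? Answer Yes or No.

No

Evaluate (x2 ⊕ x1) → x2 on each row and compare to F:
  x1=0, x2=0, x3=0: formula gives 1, but F = 0 ✗
Row (0,0,0) is a counterexample, so the formula is not equivalent to F.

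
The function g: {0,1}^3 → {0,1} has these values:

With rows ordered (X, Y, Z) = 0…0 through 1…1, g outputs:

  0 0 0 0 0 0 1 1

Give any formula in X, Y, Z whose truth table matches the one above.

g(X, Y, Z) = ((X · Y) · Z') + ((X · Y) · Z)

The 1-rows are (1,1,0), (1,1,1). Each contributes one minterm — X·Y·¬Z; X·Y·Z — and their disjunction is a sum-of-products form of g.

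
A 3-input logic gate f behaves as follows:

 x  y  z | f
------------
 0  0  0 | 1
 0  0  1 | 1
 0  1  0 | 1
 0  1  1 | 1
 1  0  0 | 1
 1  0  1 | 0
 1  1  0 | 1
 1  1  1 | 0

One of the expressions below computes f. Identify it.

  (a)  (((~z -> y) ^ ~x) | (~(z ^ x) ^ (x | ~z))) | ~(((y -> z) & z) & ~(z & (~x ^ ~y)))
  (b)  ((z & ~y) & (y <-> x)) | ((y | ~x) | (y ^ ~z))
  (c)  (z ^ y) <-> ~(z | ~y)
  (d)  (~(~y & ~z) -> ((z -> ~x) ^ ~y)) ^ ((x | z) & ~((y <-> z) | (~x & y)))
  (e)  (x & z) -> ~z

(a): at (0,0,1) it gives 0, but f = 1 — eliminated.
(b): at (1,1,1) it gives 1, but f = 0 — eliminated.
(c): at (0,0,1) it gives 0, but f = 1 — eliminated.
(d): at (1,1,0) it gives 0, but f = 1 — eliminated.
That leaves (e). Evaluating it on every row reproduces the table of f exactly.

e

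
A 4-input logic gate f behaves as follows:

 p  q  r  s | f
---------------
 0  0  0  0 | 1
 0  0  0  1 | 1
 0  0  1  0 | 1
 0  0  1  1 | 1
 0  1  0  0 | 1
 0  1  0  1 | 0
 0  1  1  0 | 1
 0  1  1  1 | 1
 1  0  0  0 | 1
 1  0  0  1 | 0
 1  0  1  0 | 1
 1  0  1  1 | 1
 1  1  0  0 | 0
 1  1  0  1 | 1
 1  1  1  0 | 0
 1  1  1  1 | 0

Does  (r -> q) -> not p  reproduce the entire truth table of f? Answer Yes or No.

No

Evaluate (r -> q) -> not p on each row and compare to f:
  p=0, q=0, r=0, s=0: formula gives 1, f = 1 ✓
  p=0, q=0, r=0, s=1: formula gives 1, f = 1 ✓
  p=0, q=0, r=1, s=0: formula gives 1, f = 1 ✓
  p=0, q=0, r=1, s=1: formula gives 1, f = 1 ✓
  …
  p=0, q=1, r=0, s=1: formula gives 1, but f = 0 ✗
Since they disagree at (0,1,0,1), the expression is not a correct formula for f.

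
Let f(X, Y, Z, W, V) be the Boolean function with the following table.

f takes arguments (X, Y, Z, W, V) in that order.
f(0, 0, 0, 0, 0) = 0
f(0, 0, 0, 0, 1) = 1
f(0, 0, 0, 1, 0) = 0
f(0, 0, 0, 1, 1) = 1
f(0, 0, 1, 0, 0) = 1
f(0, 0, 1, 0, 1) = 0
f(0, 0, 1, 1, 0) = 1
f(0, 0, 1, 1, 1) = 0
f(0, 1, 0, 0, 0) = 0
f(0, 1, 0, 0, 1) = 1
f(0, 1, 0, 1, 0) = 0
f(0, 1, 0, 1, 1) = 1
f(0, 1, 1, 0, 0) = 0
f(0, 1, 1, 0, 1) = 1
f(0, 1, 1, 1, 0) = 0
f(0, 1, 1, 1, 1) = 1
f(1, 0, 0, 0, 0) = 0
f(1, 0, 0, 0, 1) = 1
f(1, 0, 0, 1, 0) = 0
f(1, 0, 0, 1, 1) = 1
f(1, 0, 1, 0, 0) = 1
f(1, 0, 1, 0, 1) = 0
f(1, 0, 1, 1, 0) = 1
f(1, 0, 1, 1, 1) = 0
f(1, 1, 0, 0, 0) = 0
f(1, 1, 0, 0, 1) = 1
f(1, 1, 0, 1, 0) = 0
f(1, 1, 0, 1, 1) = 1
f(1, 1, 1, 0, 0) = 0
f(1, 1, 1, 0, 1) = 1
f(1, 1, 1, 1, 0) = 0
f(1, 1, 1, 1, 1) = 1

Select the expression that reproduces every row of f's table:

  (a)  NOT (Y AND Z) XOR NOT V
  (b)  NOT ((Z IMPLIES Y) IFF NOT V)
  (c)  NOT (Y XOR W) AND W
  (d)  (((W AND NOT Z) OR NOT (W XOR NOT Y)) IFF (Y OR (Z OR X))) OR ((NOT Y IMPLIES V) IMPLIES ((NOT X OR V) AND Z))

(a) fails at (0,0,1,0,0): the formula yields 0, f is 1.
(c) fails at (0,0,0,0,1): the formula yields 0, f is 1.
(d) fails at (0,0,0,0,0): the formula yields 1, f is 0.
That leaves (b). Evaluating it on every row reproduces the table of f exactly.

b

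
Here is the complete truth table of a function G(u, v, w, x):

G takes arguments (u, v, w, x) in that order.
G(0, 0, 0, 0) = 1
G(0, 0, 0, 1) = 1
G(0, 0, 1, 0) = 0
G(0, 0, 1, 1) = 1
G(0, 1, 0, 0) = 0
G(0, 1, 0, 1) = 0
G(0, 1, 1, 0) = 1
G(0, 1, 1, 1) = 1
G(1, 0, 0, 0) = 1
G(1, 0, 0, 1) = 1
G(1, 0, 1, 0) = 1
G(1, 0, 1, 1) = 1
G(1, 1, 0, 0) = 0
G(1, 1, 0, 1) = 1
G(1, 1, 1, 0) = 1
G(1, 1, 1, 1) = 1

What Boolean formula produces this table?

G(u, v, w, x) = NOT ((((((NOT u AND NOT v) AND w) AND NOT x) OR (((NOT u AND v) AND NOT w) AND NOT x)) OR (((NOT u AND v) AND NOT w) AND x)) OR (((u AND v) AND NOT w) AND NOT x))

The 0-rows are (0,0,1,0), (0,1,0,0), (0,1,0,1), (1,1,0,0). Take each as a conjunction (¬u·¬v·w·¬x, ¬u·v·¬w·¬x, ¬u·v·¬w·x, u·v·¬w·¬x), form their disjunction, and complement — that gives a formula that is 1 everywhere G is.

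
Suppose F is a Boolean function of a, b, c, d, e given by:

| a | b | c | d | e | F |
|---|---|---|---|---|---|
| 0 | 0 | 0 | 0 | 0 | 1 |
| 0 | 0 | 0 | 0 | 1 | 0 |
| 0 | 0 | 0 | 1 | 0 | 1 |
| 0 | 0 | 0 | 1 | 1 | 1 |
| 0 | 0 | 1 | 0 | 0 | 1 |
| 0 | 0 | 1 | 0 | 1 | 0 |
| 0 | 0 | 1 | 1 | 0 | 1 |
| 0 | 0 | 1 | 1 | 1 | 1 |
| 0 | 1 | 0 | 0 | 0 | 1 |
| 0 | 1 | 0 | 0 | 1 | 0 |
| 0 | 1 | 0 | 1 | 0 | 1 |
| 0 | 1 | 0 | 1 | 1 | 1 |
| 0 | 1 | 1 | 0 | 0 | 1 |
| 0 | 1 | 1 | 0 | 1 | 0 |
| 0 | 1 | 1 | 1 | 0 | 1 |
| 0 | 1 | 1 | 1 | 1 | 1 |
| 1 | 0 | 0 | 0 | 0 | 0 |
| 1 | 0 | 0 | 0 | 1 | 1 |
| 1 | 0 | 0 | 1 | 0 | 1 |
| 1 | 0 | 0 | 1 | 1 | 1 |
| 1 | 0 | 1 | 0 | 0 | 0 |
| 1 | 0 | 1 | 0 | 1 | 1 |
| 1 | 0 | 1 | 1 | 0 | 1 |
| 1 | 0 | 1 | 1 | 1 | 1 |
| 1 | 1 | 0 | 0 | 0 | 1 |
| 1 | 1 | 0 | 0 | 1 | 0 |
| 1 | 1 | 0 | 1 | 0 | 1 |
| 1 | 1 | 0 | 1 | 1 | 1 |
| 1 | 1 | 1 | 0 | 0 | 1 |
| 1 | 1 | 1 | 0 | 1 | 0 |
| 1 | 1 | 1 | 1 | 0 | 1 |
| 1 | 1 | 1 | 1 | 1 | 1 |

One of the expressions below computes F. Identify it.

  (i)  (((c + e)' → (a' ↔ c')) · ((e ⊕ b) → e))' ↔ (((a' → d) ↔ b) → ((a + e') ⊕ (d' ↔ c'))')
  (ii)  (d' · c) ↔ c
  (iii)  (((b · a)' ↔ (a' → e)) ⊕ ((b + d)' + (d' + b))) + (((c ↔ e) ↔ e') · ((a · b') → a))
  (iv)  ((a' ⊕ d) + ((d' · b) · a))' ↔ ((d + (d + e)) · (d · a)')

iv

(i) fails at (0,0,0,0,0): the formula yields 0, F is 1.
(ii) fails at (0,0,0,0,1): the formula yields 1, F is 0.
(iii) fails at (0,0,0,0,1): the formula yields 1, F is 0.
Only (iv) survives; checking it on all 32 rows confirms it matches F.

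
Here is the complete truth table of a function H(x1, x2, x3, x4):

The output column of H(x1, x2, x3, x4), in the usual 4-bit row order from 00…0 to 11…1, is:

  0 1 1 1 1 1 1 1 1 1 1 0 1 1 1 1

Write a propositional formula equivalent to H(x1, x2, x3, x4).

There are just 2 zero rows: (0,0,0,0), (1,0,1,1). Their minterms are ¬x1·¬x2·¬x3·¬x4, x1·¬x2·x3·x4; the OR of those covers precisely the 0-outputs, and negating it yields H.

H(x1, x2, x3, x4) = ~((((~x1 & ~x2) & ~x3) & ~x4) | (((x1 & ~x2) & x3) & x4))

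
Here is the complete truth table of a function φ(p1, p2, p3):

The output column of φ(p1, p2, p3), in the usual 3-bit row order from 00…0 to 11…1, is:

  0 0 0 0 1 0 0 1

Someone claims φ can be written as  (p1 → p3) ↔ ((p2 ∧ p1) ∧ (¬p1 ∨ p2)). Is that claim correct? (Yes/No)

Test each input against both φ and the formula:
  p1=0, p2=0, p3=0: formula gives 0, φ = 0 ✓
  p1=0, p2=0, p3=1: formula gives 0, φ = 0 ✓
  p1=0, p2=1, p3=0: formula gives 0, φ = 0 ✓
  p1=0, p2=1, p3=1: formula gives 0, φ = 0 ✓
  p1=1, p2=0, p3=0: formula gives 1, φ = 1 ✓
  …and likewise for the remaining 3 rows.
Every row agrees, so the formula is equivalent.

Yes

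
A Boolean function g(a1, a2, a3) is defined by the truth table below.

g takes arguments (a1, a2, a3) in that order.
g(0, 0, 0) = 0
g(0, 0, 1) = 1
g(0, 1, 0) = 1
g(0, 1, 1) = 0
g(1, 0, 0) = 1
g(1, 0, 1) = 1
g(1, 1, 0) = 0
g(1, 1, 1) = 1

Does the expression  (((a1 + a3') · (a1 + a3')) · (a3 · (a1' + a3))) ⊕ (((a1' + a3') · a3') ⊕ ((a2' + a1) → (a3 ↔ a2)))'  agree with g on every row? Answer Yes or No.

Evaluate (((a1 + a3') · (a1 + a3')) · (a3 · (a1' + a3))) ⊕ (((a1' + a3') · a3') ⊕ ((a2' + a1) → (a3 ↔ a2)))' on each row and compare to g:
  a1=0, a2=0, a3=0: formula gives 1, but g = 0 ✗
Row (0,0,0) is a counterexample, so the formula is not equivalent to g.

No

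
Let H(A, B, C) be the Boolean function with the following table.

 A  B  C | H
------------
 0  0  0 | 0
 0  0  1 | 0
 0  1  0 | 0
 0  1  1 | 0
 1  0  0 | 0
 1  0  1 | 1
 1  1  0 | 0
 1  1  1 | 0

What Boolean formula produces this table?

H(A, B, C) = (A AND NOT B) AND C

Only row (1,0,1) gives 1. That row's minterm A·¬B·C is H directly.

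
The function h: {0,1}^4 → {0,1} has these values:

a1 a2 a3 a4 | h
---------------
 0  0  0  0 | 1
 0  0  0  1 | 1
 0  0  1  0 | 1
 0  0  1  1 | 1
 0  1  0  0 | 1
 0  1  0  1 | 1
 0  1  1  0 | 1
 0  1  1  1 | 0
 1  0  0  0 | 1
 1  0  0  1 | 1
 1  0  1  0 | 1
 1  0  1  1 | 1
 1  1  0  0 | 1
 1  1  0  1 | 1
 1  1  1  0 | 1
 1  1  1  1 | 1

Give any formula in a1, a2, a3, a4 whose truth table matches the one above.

h is 0 on exactly one input, (0,1,1,1), whose minterm is ¬a1·a2·a3·a4. So h is the negation of that single conjunction.

h(a1, a2, a3, a4) = ~(((~a1 & a2) & a3) & a4)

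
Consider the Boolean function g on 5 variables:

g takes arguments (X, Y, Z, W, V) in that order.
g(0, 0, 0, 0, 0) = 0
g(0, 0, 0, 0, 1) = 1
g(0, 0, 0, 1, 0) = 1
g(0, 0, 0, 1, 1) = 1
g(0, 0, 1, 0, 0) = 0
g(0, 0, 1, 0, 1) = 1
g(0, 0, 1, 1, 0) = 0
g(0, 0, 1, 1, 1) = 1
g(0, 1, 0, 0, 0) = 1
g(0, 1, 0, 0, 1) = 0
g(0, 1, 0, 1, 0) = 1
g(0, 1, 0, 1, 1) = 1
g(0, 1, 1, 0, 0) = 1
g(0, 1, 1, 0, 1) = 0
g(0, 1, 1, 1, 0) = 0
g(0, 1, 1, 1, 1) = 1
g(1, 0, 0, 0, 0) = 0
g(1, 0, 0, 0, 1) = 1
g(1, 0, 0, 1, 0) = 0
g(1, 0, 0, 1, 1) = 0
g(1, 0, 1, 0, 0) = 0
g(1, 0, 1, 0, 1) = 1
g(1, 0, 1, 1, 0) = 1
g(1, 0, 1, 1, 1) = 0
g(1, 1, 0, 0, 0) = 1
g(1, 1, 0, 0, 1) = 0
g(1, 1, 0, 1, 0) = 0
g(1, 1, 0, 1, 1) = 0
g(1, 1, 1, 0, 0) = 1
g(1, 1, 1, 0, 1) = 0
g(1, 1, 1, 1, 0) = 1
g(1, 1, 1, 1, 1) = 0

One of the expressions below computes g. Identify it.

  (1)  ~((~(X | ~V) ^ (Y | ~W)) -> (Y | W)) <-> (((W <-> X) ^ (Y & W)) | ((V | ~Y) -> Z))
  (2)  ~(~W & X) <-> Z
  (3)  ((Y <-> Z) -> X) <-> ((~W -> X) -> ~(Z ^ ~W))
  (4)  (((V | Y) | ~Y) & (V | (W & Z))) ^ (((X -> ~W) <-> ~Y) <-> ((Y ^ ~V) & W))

(1) disagrees with g on (0,0,0,0,0) (formula → 1, table → 0); rule it out.
(2) disagrees with g on (0,0,0,0,1) (formula → 0, table → 1); rule it out.
(3) disagrees with g on (0,0,0,0,1) (formula → 0, table → 1); rule it out.
(4) is the remaining candidate, and it agrees with g on all 32 inputs.

4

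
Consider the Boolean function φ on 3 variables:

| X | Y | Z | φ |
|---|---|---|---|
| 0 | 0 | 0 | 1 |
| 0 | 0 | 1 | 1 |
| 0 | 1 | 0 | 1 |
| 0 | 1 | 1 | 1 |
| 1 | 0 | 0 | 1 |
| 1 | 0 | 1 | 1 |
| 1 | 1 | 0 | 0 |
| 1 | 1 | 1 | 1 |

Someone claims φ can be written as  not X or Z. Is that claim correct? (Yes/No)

No

Test each input against both φ and the formula:
  X=0, Y=0, Z=0: formula gives 1, φ = 1 ✓
  X=0, Y=0, Z=1: formula gives 1, φ = 1 ✓
  X=0, Y=1, Z=0: formula gives 1, φ = 1 ✓
  X=0, Y=1, Z=1: formula gives 1, φ = 1 ✓
  X=1, Y=0, Z=0: formula gives 0, but φ = 1 ✗
A single disagreement suffices: at (1,0,0) they differ, so the formula does not compute φ.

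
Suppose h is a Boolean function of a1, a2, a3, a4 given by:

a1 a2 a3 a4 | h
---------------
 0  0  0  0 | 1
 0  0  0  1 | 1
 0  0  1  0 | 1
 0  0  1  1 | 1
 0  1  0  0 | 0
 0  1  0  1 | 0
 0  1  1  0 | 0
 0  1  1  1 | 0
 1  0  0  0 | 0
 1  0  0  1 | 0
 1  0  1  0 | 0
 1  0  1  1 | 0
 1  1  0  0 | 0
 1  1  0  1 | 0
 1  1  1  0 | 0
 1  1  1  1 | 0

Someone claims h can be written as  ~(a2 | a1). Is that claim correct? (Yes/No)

Yes

Evaluate ~(a2 | a1) on each row and compare to h:
  a1=0, a2=0, a3=0, a4=0: formula gives 1, h = 1 ✓
  a1=0, a2=0, a3=0, a4=1: formula gives 1, h = 1 ✓
  a1=0, a2=0, a3=1, a4=0: formula gives 1, h = 1 ✓
  a1=0, a2=0, a3=1, a4=1: formula gives 1, h = 1 ✓
  … (the remaining 12 rows also agree.)
No disagreement on any input; they are logically equivalent.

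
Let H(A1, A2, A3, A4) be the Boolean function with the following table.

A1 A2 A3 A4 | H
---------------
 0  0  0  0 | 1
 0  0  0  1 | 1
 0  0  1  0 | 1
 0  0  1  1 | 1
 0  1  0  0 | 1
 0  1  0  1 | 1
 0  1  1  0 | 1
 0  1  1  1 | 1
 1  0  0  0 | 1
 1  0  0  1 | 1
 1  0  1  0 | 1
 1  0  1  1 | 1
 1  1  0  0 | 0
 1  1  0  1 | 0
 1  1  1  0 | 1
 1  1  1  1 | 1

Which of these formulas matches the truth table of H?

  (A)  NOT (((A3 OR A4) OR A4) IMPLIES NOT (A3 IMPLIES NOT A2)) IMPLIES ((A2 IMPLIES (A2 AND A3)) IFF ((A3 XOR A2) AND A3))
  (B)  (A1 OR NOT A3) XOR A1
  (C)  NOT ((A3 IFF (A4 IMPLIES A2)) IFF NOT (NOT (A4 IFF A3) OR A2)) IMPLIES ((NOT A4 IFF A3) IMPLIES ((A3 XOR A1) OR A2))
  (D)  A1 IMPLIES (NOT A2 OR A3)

(A) fails at (0,0,0,1): the formula yields 0, H is 1.
(B) fails at (0,0,1,0): the formula yields 0, H is 1.
(C) fails at (0,0,0,1): the formula yields 0, H is 1.
(D) is the remaining candidate, and it agrees with H on all 16 inputs.

D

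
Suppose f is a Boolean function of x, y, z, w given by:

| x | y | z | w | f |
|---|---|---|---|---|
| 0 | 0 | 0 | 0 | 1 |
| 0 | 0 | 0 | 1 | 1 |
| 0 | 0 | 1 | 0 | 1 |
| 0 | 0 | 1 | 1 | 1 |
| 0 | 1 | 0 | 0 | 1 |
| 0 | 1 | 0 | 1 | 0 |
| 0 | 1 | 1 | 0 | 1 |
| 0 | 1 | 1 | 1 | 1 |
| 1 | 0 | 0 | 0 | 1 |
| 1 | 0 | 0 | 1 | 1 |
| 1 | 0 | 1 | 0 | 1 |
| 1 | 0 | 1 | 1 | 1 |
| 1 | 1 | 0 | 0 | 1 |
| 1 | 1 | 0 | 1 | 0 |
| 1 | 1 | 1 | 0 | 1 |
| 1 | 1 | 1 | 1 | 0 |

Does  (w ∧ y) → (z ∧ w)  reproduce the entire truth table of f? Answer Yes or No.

No

Test each input against both f and the formula:
  x=0, y=0, z=0, w=0: formula gives 1, f = 1 ✓
  x=0, y=0, z=0, w=1: formula gives 1, f = 1 ✓
  x=0, y=0, z=1, w=0: formula gives 1, f = 1 ✓
  x=0, y=0, z=1, w=1: formula gives 1, f = 1 ✓
  …
  x=1, y=1, z=1, w=1: formula gives 1, but f = 0 ✗
A single disagreement suffices: at (1,1,1,1) they differ, so the formula does not compute f.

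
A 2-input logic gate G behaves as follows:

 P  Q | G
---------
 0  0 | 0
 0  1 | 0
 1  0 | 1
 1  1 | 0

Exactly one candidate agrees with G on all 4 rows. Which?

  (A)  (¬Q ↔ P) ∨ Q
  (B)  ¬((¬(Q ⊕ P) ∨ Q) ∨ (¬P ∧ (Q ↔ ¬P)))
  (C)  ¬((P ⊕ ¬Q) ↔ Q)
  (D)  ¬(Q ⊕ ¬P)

B

(A) disagrees with G on (0,1) (formula → 1, table → 0); rule it out.
(C) disagrees with G on (0,0) (formula → 1, table → 0); rule it out.
(D) disagrees with G on (0,1) (formula → 1, table → 0); rule it out.
(B) is the remaining candidate, and it agrees with G on all 4 inputs.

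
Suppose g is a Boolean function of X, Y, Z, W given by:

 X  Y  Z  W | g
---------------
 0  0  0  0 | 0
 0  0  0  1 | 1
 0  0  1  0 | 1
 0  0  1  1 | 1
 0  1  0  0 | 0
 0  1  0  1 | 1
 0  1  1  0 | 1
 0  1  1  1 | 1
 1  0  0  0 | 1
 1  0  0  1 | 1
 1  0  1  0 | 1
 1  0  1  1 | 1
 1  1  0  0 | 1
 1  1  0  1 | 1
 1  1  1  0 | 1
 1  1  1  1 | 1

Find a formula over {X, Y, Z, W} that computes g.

There are just 2 zero rows: (0,0,0,0), (0,1,0,0). Their minterms are ¬X·¬Y·¬Z·¬W, ¬X·Y·¬Z·¬W; the OR of those covers precisely the 0-outputs, and negating it yields g.

g(X, Y, Z, W) = not ((((not X and not Y) and not Z) and not W) or (((not X and Y) and not Z) and not W))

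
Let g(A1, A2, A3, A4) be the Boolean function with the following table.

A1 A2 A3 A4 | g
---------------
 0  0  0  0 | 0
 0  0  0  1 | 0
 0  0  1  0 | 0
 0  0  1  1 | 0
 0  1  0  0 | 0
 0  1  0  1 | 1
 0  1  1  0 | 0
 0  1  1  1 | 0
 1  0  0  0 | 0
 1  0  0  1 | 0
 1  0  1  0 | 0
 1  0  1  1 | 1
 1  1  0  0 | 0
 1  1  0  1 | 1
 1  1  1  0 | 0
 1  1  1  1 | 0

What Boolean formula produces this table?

g(A1, A2, A3, A4) = ((((~A1 & A2) & ~A3) & A4) | (((A1 & ~A2) & A3) & A4)) | (((A1 & A2) & ~A3) & A4)

Collect the rows where g=1 — (0,1,0,1), (1,0,1,1), (1,1,0,1) — and write one minterm per row: ¬A1·A2·¬A3·A4, A1·¬A2·A3·A4, A1·A2·¬A3·A4. Their union (logical OR) reproduces the table exactly.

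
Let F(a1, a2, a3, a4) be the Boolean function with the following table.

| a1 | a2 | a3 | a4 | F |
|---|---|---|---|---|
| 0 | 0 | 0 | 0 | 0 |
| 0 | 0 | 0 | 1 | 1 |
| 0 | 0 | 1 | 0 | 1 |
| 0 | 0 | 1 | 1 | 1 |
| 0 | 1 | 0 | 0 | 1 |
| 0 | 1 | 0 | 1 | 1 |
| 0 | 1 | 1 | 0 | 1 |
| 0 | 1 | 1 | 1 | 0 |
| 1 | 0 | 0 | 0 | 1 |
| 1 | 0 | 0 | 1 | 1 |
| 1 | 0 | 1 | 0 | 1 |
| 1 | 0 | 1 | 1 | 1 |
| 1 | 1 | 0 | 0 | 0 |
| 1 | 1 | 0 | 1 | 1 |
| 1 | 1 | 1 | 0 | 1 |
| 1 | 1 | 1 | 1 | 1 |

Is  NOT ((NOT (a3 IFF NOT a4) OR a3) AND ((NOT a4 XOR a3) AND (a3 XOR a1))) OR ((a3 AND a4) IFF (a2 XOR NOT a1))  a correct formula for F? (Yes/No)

Evaluate NOT ((NOT (a3 IFF NOT a4) OR a3) AND ((NOT a4 XOR a3) AND (a3 XOR a1))) OR ((a3 AND a4) IFF (a2 XOR NOT a1)) on each row and compare to F:
  a1=0, a2=0, a3=0, a4=0: formula gives 1, but F = 0 ✗
A single disagreement suffices: at (0,0,0,0) they differ, so the formula does not compute F.

No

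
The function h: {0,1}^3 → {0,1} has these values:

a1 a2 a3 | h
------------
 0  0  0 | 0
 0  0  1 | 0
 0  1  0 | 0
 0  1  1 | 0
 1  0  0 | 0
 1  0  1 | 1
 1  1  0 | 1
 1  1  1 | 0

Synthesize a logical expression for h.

The 1-rows are (1,0,1), (1,1,0). Each contributes one minterm — a1·¬a2·a3; a1·a2·¬a3 — and their disjunction is a sum-of-products form of h.

h(a1, a2, a3) = ((a1 ∧ ¬a2) ∧ a3) ∨ ((a1 ∧ a2) ∧ ¬a3)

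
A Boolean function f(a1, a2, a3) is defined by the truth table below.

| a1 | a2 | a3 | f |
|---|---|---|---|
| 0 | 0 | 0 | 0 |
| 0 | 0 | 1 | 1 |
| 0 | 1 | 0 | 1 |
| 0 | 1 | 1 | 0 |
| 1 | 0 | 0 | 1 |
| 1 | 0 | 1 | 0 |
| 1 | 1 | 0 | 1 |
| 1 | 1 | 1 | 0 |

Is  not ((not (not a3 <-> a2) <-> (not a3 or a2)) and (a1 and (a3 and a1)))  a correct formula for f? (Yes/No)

No

Test each input against both f and the formula:
  a1=0, a2=0, a3=0: formula gives 1, but f = 0 ✗
Since they disagree at (0,0,0), the expression is not a correct formula for f.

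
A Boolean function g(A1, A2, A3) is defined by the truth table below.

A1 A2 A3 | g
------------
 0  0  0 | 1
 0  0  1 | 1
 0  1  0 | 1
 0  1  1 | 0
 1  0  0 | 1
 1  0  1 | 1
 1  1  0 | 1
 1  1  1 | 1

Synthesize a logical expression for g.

g(A1, A2, A3) = not ((not A1 and A2) and A3)

g is 0 on exactly one input, (0,1,1), whose minterm is ¬A1·A2·A3. So g is the negation of that single conjunction.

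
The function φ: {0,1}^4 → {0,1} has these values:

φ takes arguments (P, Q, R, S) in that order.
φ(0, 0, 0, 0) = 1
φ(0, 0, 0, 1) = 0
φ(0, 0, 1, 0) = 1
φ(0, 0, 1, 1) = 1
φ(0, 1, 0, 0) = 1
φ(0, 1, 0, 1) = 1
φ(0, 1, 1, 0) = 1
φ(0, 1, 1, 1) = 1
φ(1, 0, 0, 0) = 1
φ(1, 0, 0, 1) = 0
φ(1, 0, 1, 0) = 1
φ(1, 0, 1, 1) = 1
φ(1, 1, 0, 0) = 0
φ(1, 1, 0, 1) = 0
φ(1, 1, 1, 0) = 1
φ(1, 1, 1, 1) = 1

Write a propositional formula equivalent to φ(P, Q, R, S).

φ is 0 on only 4 rows — (0,0,0,1), (1,0,0,1), (1,1,0,0), (1,1,0,1). Writing each as a minterm (¬P·¬Q·¬R·S, P·¬Q·¬R·S, P·Q·¬R·¬S, P·Q·¬R·S) and OR-ing them characterizes exactly where φ=0, so φ is the negation of that disjunction.

φ(P, Q, R, S) = NOT ((((((NOT P AND NOT Q) AND NOT R) AND S) OR (((P AND NOT Q) AND NOT R) AND S)) OR (((P AND Q) AND NOT R) AND NOT S)) OR (((P AND Q) AND NOT R) AND S))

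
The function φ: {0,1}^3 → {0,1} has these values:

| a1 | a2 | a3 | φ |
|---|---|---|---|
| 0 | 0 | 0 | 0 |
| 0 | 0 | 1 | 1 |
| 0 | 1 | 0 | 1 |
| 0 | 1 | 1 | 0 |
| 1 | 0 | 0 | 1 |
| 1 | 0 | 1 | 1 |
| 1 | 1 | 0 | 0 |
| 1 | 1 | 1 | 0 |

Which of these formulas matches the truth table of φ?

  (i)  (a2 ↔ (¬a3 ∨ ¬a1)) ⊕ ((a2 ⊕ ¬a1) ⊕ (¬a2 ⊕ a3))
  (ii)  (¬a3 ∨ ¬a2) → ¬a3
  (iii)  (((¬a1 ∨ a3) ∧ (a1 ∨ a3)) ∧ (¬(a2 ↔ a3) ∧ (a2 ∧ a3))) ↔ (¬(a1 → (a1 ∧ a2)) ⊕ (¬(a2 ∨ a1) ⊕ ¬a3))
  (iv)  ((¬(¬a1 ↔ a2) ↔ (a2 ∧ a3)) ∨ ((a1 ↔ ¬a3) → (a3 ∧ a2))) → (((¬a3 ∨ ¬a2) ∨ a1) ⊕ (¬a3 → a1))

i

(ii) fails at (0,0,0): the formula yields 1, φ is 0.
(iii) fails at (0,0,0): the formula yields 1, φ is 0.
(iv) fails at (0,0,0): the formula yields 1, φ is 0.
That leaves (i). Evaluating it on every row reproduces the table of φ exactly.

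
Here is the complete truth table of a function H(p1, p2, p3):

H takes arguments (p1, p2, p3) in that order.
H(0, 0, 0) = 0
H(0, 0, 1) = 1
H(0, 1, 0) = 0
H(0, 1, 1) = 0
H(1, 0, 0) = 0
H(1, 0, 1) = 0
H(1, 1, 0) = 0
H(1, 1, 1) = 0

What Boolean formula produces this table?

H(p1, p2, p3) = (p1' · p2') · p3

H is 1 on exactly one input, (0,0,1), whose minterm is ¬p1·¬p2·p3. So H is just that conjunction.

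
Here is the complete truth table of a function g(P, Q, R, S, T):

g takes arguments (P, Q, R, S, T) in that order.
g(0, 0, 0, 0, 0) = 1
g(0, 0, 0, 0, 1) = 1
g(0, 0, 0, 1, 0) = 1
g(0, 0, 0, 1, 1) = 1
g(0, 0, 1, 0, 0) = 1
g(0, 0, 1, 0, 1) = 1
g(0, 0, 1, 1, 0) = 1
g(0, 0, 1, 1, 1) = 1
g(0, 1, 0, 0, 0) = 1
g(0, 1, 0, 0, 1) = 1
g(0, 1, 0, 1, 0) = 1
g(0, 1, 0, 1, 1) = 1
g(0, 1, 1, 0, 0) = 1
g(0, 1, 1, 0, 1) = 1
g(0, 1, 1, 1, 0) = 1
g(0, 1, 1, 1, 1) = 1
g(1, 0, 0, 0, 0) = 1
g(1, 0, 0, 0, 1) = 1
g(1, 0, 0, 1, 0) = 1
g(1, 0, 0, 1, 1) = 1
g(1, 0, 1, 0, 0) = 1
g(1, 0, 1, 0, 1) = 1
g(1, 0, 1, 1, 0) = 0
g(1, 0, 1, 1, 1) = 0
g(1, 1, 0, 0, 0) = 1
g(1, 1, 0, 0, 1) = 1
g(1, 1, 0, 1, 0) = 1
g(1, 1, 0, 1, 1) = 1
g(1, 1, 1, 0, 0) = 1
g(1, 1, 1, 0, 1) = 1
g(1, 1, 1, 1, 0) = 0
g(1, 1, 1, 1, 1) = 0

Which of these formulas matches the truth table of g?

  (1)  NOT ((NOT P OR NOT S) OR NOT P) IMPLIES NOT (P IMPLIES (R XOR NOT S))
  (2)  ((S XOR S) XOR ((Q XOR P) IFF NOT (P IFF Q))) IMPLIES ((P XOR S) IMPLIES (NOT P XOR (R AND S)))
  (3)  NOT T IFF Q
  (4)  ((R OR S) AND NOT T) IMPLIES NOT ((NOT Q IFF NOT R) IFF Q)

(2) disagrees with g on (0,0,1,1,0) (formula → 0, table → 1); rule it out.
(3) disagrees with g on (0,0,0,0,0) (formula → 0, table → 1); rule it out.
(4) disagrees with g on (0,0,1,0,0) (formula → 0, table → 1); rule it out.
That leaves (1). Evaluating it on every row reproduces the table of g exactly.

1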